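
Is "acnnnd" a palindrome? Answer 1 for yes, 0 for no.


Input: acnnnd
Reversed: dnnnca
  Compare pos 0 ('a') with pos 5 ('d'): MISMATCH
  Compare pos 1 ('c') with pos 4 ('n'): MISMATCH
  Compare pos 2 ('n') with pos 3 ('n'): match
Result: not a palindrome

0


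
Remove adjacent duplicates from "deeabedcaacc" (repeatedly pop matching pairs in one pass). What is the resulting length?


Input: deeabedcaacc
Stack-based adjacent duplicate removal:
  Read 'd': push. Stack: d
  Read 'e': push. Stack: de
  Read 'e': matches stack top 'e' => pop. Stack: d
  Read 'a': push. Stack: da
  Read 'b': push. Stack: dab
  Read 'e': push. Stack: dabe
  Read 'd': push. Stack: dabed
  Read 'c': push. Stack: dabedc
  Read 'a': push. Stack: dabedca
  Read 'a': matches stack top 'a' => pop. Stack: dabedc
  Read 'c': matches stack top 'c' => pop. Stack: dabed
  Read 'c': push. Stack: dabedc
Final stack: "dabedc" (length 6)

6


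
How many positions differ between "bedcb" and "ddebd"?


Comparing "bedcb" and "ddebd" position by position:
  Position 0: 'b' vs 'd' => DIFFER
  Position 1: 'e' vs 'd' => DIFFER
  Position 2: 'd' vs 'e' => DIFFER
  Position 3: 'c' vs 'b' => DIFFER
  Position 4: 'b' vs 'd' => DIFFER
Positions that differ: 5

5


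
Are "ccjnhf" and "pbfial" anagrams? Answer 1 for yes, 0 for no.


Strings: "ccjnhf", "pbfial"
Sorted first:  ccfhjn
Sorted second: abfilp
Differ at position 0: 'c' vs 'a' => not anagrams

0


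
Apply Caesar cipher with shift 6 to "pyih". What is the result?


Caesar cipher: shift "pyih" by 6
  'p' (pos 15) + 6 = pos 21 = 'v'
  'y' (pos 24) + 6 = pos 4 = 'e'
  'i' (pos 8) + 6 = pos 14 = 'o'
  'h' (pos 7) + 6 = pos 13 = 'n'
Result: veon

veon


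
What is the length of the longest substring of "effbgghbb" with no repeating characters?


Input: "effbgghbb"
Sliding window (track last position of each char):
  Position 0 ('e'): window [0,0] length 1 -- new best
  Position 1 ('f'): window [0,1] length 2 -- new best
  Position 2 ('f'): repeat (last at 1), move window start to 2
  Position 2 ('f'): window [2,2] length 1
  Position 3 ('b'): window [2,3] length 2
  Position 4 ('g'): window [2,4] length 3 -- new best
  Position 5 ('g'): repeat (last at 4), move window start to 5
  Position 5 ('g'): window [5,5] length 1
  Position 6 ('h'): window [5,6] length 2
  Position 7 ('b'): window [5,7] length 3
  Position 8 ('b'): repeat (last at 7), move window start to 8
  Position 8 ('b'): window [8,8] length 1
Longest substring with no repeats: "fbg" with length 3

3


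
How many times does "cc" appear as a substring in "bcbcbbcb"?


Searching for "cc" in "bcbcbbcb"
Scanning each position:
  Position 0: "bc" => no
  Position 1: "cb" => no
  Position 2: "bc" => no
  Position 3: "cb" => no
  Position 4: "bb" => no
  Position 5: "bc" => no
  Position 6: "cb" => no
Total occurrences: 0

0


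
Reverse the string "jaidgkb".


Input: jaidgkb
Reading characters right to left:
  Position 6: 'b'
  Position 5: 'k'
  Position 4: 'g'
  Position 3: 'd'
  Position 2: 'i'
  Position 1: 'a'
  Position 0: 'j'
Reversed: bkgdiaj

bkgdiaj


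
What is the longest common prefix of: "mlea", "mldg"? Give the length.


Words: mlea, mldg
  Position 0: all 'm' => match
  Position 1: all 'l' => match
  Position 2: ('e', 'd') => mismatch, stop
LCP = "ml" (length 2)

2


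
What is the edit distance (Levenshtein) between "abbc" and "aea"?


Computing edit distance: "abbc" -> "aea"
DP table:
           a    e    a
      0    1    2    3
  a   1    0    1    2
  b   2    1    1    2
  b   3    2    2    2
  c   4    3    3    3
Edit distance = dp[4][3] = 3

3


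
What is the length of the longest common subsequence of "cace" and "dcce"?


LCS of "cace" and "dcce"
DP table:
           d    c    c    e
      0    0    0    0    0
  c   0    0    1    1    1
  a   0    0    1    1    1
  c   0    0    1    2    2
  e   0    0    1    2    3
LCS length = dp[4][4] = 3

3


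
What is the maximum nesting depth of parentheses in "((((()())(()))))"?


Input: "((((()())(()))))"
Tracking depth:
  Position 0 '(': depth becomes 1
  Position 1 '(': depth becomes 2
  Position 2 '(': depth becomes 3
  Position 3 '(': depth becomes 4
  Position 4 '(': depth becomes 5
  Position 5 ')': depth becomes 4
  Position 6 '(': depth becomes 5
  Position 7 ')': depth becomes 4
  Position 8 ')': depth becomes 3
  Position 9 '(': depth becomes 4
  Position 10 '(': depth becomes 5
  Position 11 ')': depth becomes 4
  Position 12 ')': depth becomes 3
  Position 13 ')': depth becomes 2
  Position 14 ')': depth becomes 1
  Position 15 ')': depth becomes 0
Maximum depth reached: 5

5


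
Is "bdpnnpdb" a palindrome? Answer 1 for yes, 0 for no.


Input: bdpnnpdb
Reversed: bdpnnpdb
  Compare pos 0 ('b') with pos 7 ('b'): match
  Compare pos 1 ('d') with pos 6 ('d'): match
  Compare pos 2 ('p') with pos 5 ('p'): match
  Compare pos 3 ('n') with pos 4 ('n'): match
Result: palindrome

1


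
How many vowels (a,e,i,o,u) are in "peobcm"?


Input: peobcm
Checking each character:
  'p' at position 0: consonant
  'e' at position 1: vowel (running total: 1)
  'o' at position 2: vowel (running total: 2)
  'b' at position 3: consonant
  'c' at position 4: consonant
  'm' at position 5: consonant
Total vowels: 2

2


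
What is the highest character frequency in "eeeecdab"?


Input: eeeecdab
Character counts:
  'a': 1
  'b': 1
  'c': 1
  'd': 1
  'e': 4
Maximum frequency: 4

4


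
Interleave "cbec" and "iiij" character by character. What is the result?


Interleaving "cbec" and "iiij":
  Position 0: 'c' from first, 'i' from second => "ci"
  Position 1: 'b' from first, 'i' from second => "bi"
  Position 2: 'e' from first, 'i' from second => "ei"
  Position 3: 'c' from first, 'j' from second => "cj"
Result: cibieicj

cibieicj


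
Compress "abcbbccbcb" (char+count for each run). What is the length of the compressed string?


Input: abcbbccbcb
Runs:
  'a' x 1 => "a1"
  'b' x 1 => "b1"
  'c' x 1 => "c1"
  'b' x 2 => "b2"
  'c' x 2 => "c2"
  'b' x 1 => "b1"
  'c' x 1 => "c1"
  'b' x 1 => "b1"
Compressed: "a1b1c1b2c2b1c1b1"
Compressed length: 16

16


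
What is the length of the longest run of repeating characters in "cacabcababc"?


Input: "cacabcababc"
Scanning for longest run:
  Position 1 ('a'): new char, reset run to 1
  Position 2 ('c'): new char, reset run to 1
  Position 3 ('a'): new char, reset run to 1
  Position 4 ('b'): new char, reset run to 1
  Position 5 ('c'): new char, reset run to 1
  Position 6 ('a'): new char, reset run to 1
  Position 7 ('b'): new char, reset run to 1
  Position 8 ('a'): new char, reset run to 1
  Position 9 ('b'): new char, reset run to 1
  Position 10 ('c'): new char, reset run to 1
Longest run: 'c' with length 1

1


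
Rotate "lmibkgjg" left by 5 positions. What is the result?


Input: "lmibkgjg", rotate left by 5
First 5 characters: "lmibk"
Remaining characters: "gjg"
Concatenate remaining + first: "gjg" + "lmibk" = "gjglmibk"

gjglmibk


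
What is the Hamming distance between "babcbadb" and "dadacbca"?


Comparing "babcbadb" and "dadacbca" position by position:
  Position 0: 'b' vs 'd' => differ
  Position 1: 'a' vs 'a' => same
  Position 2: 'b' vs 'd' => differ
  Position 3: 'c' vs 'a' => differ
  Position 4: 'b' vs 'c' => differ
  Position 5: 'a' vs 'b' => differ
  Position 6: 'd' vs 'c' => differ
  Position 7: 'b' vs 'a' => differ
Total differences (Hamming distance): 7

7


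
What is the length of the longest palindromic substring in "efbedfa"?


Input: "efbedfa"
Checking substrings for palindromes:
  No multi-char palindromic substrings found
Longest palindromic substring: "e" with length 1

1


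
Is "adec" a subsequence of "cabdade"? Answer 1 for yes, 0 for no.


Check if "adec" is a subsequence of "cabdade"
Greedy scan:
  Position 0 ('c'): no match needed
  Position 1 ('a'): matches sub[0] = 'a'
  Position 2 ('b'): no match needed
  Position 3 ('d'): matches sub[1] = 'd'
  Position 4 ('a'): no match needed
  Position 5 ('d'): no match needed
  Position 6 ('e'): matches sub[2] = 'e'
Only matched 3/4 characters => not a subsequence

0


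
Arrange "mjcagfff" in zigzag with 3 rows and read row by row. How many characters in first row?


Zigzag "mjcagfff" into 3 rows:
Placing characters:
  'm' => row 0
  'j' => row 1
  'c' => row 2
  'a' => row 1
  'g' => row 0
  'f' => row 1
  'f' => row 2
  'f' => row 1
Rows:
  Row 0: "mg"
  Row 1: "jaff"
  Row 2: "cf"
First row length: 2

2


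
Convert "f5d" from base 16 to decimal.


Input: "f5d" in base 16
Positional expansion:
  Digit 'f' (value 15) x 16^2 = 3840
  Digit '5' (value 5) x 16^1 = 80
  Digit 'd' (value 13) x 16^0 = 13
Sum = 3933

3933


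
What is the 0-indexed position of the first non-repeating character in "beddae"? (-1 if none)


Input: beddae
Character frequencies:
  'a': 1
  'b': 1
  'd': 2
  'e': 2
Scanning left to right for freq == 1:
  Position 0 ('b'): unique! => answer = 0

0


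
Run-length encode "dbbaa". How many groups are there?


Input: dbbaa
Scanning for consecutive runs:
  Group 1: 'd' x 1 (positions 0-0)
  Group 2: 'b' x 2 (positions 1-2)
  Group 3: 'a' x 2 (positions 3-4)
Total groups: 3

3


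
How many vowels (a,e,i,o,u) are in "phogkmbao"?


Input: phogkmbao
Checking each character:
  'p' at position 0: consonant
  'h' at position 1: consonant
  'o' at position 2: vowel (running total: 1)
  'g' at position 3: consonant
  'k' at position 4: consonant
  'm' at position 5: consonant
  'b' at position 6: consonant
  'a' at position 7: vowel (running total: 2)
  'o' at position 8: vowel (running total: 3)
Total vowels: 3

3


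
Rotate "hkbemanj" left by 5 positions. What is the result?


Input: "hkbemanj", rotate left by 5
First 5 characters: "hkbem"
Remaining characters: "anj"
Concatenate remaining + first: "anj" + "hkbem" = "anjhkbem"

anjhkbem


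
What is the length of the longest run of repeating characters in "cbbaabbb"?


Input: "cbbaabbb"
Scanning for longest run:
  Position 1 ('b'): new char, reset run to 1
  Position 2 ('b'): continues run of 'b', length=2
  Position 3 ('a'): new char, reset run to 1
  Position 4 ('a'): continues run of 'a', length=2
  Position 5 ('b'): new char, reset run to 1
  Position 6 ('b'): continues run of 'b', length=2
  Position 7 ('b'): continues run of 'b', length=3
Longest run: 'b' with length 3

3


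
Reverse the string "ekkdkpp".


Input: ekkdkpp
Reading characters right to left:
  Position 6: 'p'
  Position 5: 'p'
  Position 4: 'k'
  Position 3: 'd'
  Position 2: 'k'
  Position 1: 'k'
  Position 0: 'e'
Reversed: ppkdkke

ppkdkke


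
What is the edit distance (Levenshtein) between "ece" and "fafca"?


Computing edit distance: "ece" -> "fafca"
DP table:
           f    a    f    c    a
      0    1    2    3    4    5
  e   1    1    2    3    4    5
  c   2    2    2    3    3    4
  e   3    3    3    3    4    4
Edit distance = dp[3][5] = 4

4


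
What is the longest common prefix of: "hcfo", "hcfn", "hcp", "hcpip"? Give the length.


Words: hcfo, hcfn, hcp, hcpip
  Position 0: all 'h' => match
  Position 1: all 'c' => match
  Position 2: ('f', 'f', 'p', 'p') => mismatch, stop
LCP = "hc" (length 2)

2


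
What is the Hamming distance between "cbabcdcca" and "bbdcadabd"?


Comparing "cbabcdcca" and "bbdcadabd" position by position:
  Position 0: 'c' vs 'b' => differ
  Position 1: 'b' vs 'b' => same
  Position 2: 'a' vs 'd' => differ
  Position 3: 'b' vs 'c' => differ
  Position 4: 'c' vs 'a' => differ
  Position 5: 'd' vs 'd' => same
  Position 6: 'c' vs 'a' => differ
  Position 7: 'c' vs 'b' => differ
  Position 8: 'a' vs 'd' => differ
Total differences (Hamming distance): 7

7


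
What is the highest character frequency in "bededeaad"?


Input: bededeaad
Character counts:
  'a': 2
  'b': 1
  'd': 3
  'e': 3
Maximum frequency: 3

3


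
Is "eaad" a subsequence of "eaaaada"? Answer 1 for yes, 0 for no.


Check if "eaad" is a subsequence of "eaaaada"
Greedy scan:
  Position 0 ('e'): matches sub[0] = 'e'
  Position 1 ('a'): matches sub[1] = 'a'
  Position 2 ('a'): matches sub[2] = 'a'
  Position 3 ('a'): no match needed
  Position 4 ('a'): no match needed
  Position 5 ('d'): matches sub[3] = 'd'
  Position 6 ('a'): no match needed
All 4 characters matched => is a subsequence

1


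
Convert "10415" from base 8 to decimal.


Input: "10415" in base 8
Positional expansion:
  Digit '1' (value 1) x 8^4 = 4096
  Digit '0' (value 0) x 8^3 = 0
  Digit '4' (value 4) x 8^2 = 256
  Digit '1' (value 1) x 8^1 = 8
  Digit '5' (value 5) x 8^0 = 5
Sum = 4365

4365


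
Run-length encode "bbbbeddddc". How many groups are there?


Input: bbbbeddddc
Scanning for consecutive runs:
  Group 1: 'b' x 4 (positions 0-3)
  Group 2: 'e' x 1 (positions 4-4)
  Group 3: 'd' x 4 (positions 5-8)
  Group 4: 'c' x 1 (positions 9-9)
Total groups: 4

4


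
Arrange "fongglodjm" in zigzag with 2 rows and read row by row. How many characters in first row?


Zigzag "fongglodjm" into 2 rows:
Placing characters:
  'f' => row 0
  'o' => row 1
  'n' => row 0
  'g' => row 1
  'g' => row 0
  'l' => row 1
  'o' => row 0
  'd' => row 1
  'j' => row 0
  'm' => row 1
Rows:
  Row 0: "fngoj"
  Row 1: "ogldm"
First row length: 5

5


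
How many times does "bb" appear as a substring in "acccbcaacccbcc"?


Searching for "bb" in "acccbcaacccbcc"
Scanning each position:
  Position 0: "ac" => no
  Position 1: "cc" => no
  Position 2: "cc" => no
  Position 3: "cb" => no
  Position 4: "bc" => no
  Position 5: "ca" => no
  Position 6: "aa" => no
  Position 7: "ac" => no
  Position 8: "cc" => no
  Position 9: "cc" => no
  Position 10: "cb" => no
  Position 11: "bc" => no
  Position 12: "cc" => no
Total occurrences: 0

0


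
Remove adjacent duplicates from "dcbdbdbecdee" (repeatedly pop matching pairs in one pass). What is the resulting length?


Input: dcbdbdbecdee
Stack-based adjacent duplicate removal:
  Read 'd': push. Stack: d
  Read 'c': push. Stack: dc
  Read 'b': push. Stack: dcb
  Read 'd': push. Stack: dcbd
  Read 'b': push. Stack: dcbdb
  Read 'd': push. Stack: dcbdbd
  Read 'b': push. Stack: dcbdbdb
  Read 'e': push. Stack: dcbdbdbe
  Read 'c': push. Stack: dcbdbdbec
  Read 'd': push. Stack: dcbdbdbecd
  Read 'e': push. Stack: dcbdbdbecde
  Read 'e': matches stack top 'e' => pop. Stack: dcbdbdbecd
Final stack: "dcbdbdbecd" (length 10)

10


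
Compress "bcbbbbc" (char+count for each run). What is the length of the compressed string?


Input: bcbbbbc
Runs:
  'b' x 1 => "b1"
  'c' x 1 => "c1"
  'b' x 4 => "b4"
  'c' x 1 => "c1"
Compressed: "b1c1b4c1"
Compressed length: 8

8


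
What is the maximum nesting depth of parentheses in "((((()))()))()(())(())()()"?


Input: "((((()))()))()(())(())()()"
Tracking depth:
  Position 0 '(': depth becomes 1
  Position 1 '(': depth becomes 2
  Position 2 '(': depth becomes 3
  Position 3 '(': depth becomes 4
  Position 4 '(': depth becomes 5
  Position 5 ')': depth becomes 4
  Position 6 ')': depth becomes 3
  Position 7 ')': depth becomes 2
  Position 8 '(': depth becomes 3
  Position 9 ')': depth becomes 2
  Position 10 ')': depth becomes 1
  Position 11 ')': depth becomes 0
  Position 12 '(': depth becomes 1
  Position 13 ')': depth becomes 0
  Position 14 '(': depth becomes 1
  Position 15 '(': depth becomes 2
  Position 16 ')': depth becomes 1
  Position 17 ')': depth becomes 0
  Position 18 '(': depth becomes 1
  Position 19 '(': depth becomes 2
  Position 20 ')': depth becomes 1
  Position 21 ')': depth becomes 0
  Position 22 '(': depth becomes 1
  Position 23 ')': depth becomes 0
  Position 24 '(': depth becomes 1
  Position 25 ')': depth becomes 0
Maximum depth reached: 5

5


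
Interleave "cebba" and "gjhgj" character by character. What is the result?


Interleaving "cebba" and "gjhgj":
  Position 0: 'c' from first, 'g' from second => "cg"
  Position 1: 'e' from first, 'j' from second => "ej"
  Position 2: 'b' from first, 'h' from second => "bh"
  Position 3: 'b' from first, 'g' from second => "bg"
  Position 4: 'a' from first, 'j' from second => "aj"
Result: cgejbhbgaj

cgejbhbgaj


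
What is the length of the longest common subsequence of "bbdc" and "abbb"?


LCS of "bbdc" and "abbb"
DP table:
           a    b    b    b
      0    0    0    0    0
  b   0    0    1    1    1
  b   0    0    1    2    2
  d   0    0    1    2    2
  c   0    0    1    2    2
LCS length = dp[4][4] = 2

2


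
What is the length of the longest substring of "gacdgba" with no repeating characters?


Input: "gacdgba"
Sliding window (track last position of each char):
  Position 0 ('g'): window [0,0] length 1 -- new best
  Position 1 ('a'): window [0,1] length 2 -- new best
  Position 2 ('c'): window [0,2] length 3 -- new best
  Position 3 ('d'): window [0,3] length 4 -- new best
  Position 4 ('g'): repeat (last at 0), move window start to 1
  Position 4 ('g'): window [1,4] length 4
  Position 5 ('b'): window [1,5] length 5 -- new best
  Position 6 ('a'): repeat (last at 1), move window start to 2
  Position 6 ('a'): window [2,6] length 5
Longest substring with no repeats: "acdgb" with length 5

5


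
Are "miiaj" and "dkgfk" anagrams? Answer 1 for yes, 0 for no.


Strings: "miiaj", "dkgfk"
Sorted first:  aiijm
Sorted second: dfgkk
Differ at position 0: 'a' vs 'd' => not anagrams

0


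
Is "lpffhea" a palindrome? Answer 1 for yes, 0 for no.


Input: lpffhea
Reversed: aehffpl
  Compare pos 0 ('l') with pos 6 ('a'): MISMATCH
  Compare pos 1 ('p') with pos 5 ('e'): MISMATCH
  Compare pos 2 ('f') with pos 4 ('h'): MISMATCH
Result: not a palindrome

0


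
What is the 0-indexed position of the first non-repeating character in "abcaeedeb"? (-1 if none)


Input: abcaeedeb
Character frequencies:
  'a': 2
  'b': 2
  'c': 1
  'd': 1
  'e': 3
Scanning left to right for freq == 1:
  Position 0 ('a'): freq=2, skip
  Position 1 ('b'): freq=2, skip
  Position 2 ('c'): unique! => answer = 2

2


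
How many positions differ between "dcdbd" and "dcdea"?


Comparing "dcdbd" and "dcdea" position by position:
  Position 0: 'd' vs 'd' => same
  Position 1: 'c' vs 'c' => same
  Position 2: 'd' vs 'd' => same
  Position 3: 'b' vs 'e' => DIFFER
  Position 4: 'd' vs 'a' => DIFFER
Positions that differ: 2

2


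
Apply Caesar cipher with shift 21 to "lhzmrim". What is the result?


Caesar cipher: shift "lhzmrim" by 21
  'l' (pos 11) + 21 = pos 6 = 'g'
  'h' (pos 7) + 21 = pos 2 = 'c'
  'z' (pos 25) + 21 = pos 20 = 'u'
  'm' (pos 12) + 21 = pos 7 = 'h'
  'r' (pos 17) + 21 = pos 12 = 'm'
  'i' (pos 8) + 21 = pos 3 = 'd'
  'm' (pos 12) + 21 = pos 7 = 'h'
Result: gcuhmdh

gcuhmdh


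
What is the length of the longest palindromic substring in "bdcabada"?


Input: "bdcabada"
Checking substrings for palindromes:
  [3:6] "aba" (len 3) => palindrome
  [5:8] "ada" (len 3) => palindrome
Longest palindromic substring: "aba" with length 3

3


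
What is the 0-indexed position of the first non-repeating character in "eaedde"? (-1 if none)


Input: eaedde
Character frequencies:
  'a': 1
  'd': 2
  'e': 3
Scanning left to right for freq == 1:
  Position 0 ('e'): freq=3, skip
  Position 1 ('a'): unique! => answer = 1

1


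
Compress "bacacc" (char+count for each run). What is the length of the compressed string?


Input: bacacc
Runs:
  'b' x 1 => "b1"
  'a' x 1 => "a1"
  'c' x 1 => "c1"
  'a' x 1 => "a1"
  'c' x 2 => "c2"
Compressed: "b1a1c1a1c2"
Compressed length: 10

10


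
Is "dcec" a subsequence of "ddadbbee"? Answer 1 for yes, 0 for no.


Check if "dcec" is a subsequence of "ddadbbee"
Greedy scan:
  Position 0 ('d'): matches sub[0] = 'd'
  Position 1 ('d'): no match needed
  Position 2 ('a'): no match needed
  Position 3 ('d'): no match needed
  Position 4 ('b'): no match needed
  Position 5 ('b'): no match needed
  Position 6 ('e'): no match needed
  Position 7 ('e'): no match needed
Only matched 1/4 characters => not a subsequence

0


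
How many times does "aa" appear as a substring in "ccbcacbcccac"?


Searching for "aa" in "ccbcacbcccac"
Scanning each position:
  Position 0: "cc" => no
  Position 1: "cb" => no
  Position 2: "bc" => no
  Position 3: "ca" => no
  Position 4: "ac" => no
  Position 5: "cb" => no
  Position 6: "bc" => no
  Position 7: "cc" => no
  Position 8: "cc" => no
  Position 9: "ca" => no
  Position 10: "ac" => no
Total occurrences: 0

0


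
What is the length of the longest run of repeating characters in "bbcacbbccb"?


Input: "bbcacbbccb"
Scanning for longest run:
  Position 1 ('b'): continues run of 'b', length=2
  Position 2 ('c'): new char, reset run to 1
  Position 3 ('a'): new char, reset run to 1
  Position 4 ('c'): new char, reset run to 1
  Position 5 ('b'): new char, reset run to 1
  Position 6 ('b'): continues run of 'b', length=2
  Position 7 ('c'): new char, reset run to 1
  Position 8 ('c'): continues run of 'c', length=2
  Position 9 ('b'): new char, reset run to 1
Longest run: 'b' with length 2

2


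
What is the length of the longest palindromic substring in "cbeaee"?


Input: "cbeaee"
Checking substrings for palindromes:
  [2:5] "eae" (len 3) => palindrome
  [4:6] "ee" (len 2) => palindrome
Longest palindromic substring: "eae" with length 3

3


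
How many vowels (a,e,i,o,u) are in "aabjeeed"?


Input: aabjeeed
Checking each character:
  'a' at position 0: vowel (running total: 1)
  'a' at position 1: vowel (running total: 2)
  'b' at position 2: consonant
  'j' at position 3: consonant
  'e' at position 4: vowel (running total: 3)
  'e' at position 5: vowel (running total: 4)
  'e' at position 6: vowel (running total: 5)
  'd' at position 7: consonant
Total vowels: 5

5


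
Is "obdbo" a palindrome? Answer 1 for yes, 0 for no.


Input: obdbo
Reversed: obdbo
  Compare pos 0 ('o') with pos 4 ('o'): match
  Compare pos 1 ('b') with pos 3 ('b'): match
Result: palindrome

1


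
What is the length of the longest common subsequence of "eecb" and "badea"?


LCS of "eecb" and "badea"
DP table:
           b    a    d    e    a
      0    0    0    0    0    0
  e   0    0    0    0    1    1
  e   0    0    0    0    1    1
  c   0    0    0    0    1    1
  b   0    1    1    1    1    1
LCS length = dp[4][5] = 1

1


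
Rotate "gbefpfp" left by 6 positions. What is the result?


Input: "gbefpfp", rotate left by 6
First 6 characters: "gbefpf"
Remaining characters: "p"
Concatenate remaining + first: "p" + "gbefpf" = "pgbefpf"

pgbefpf


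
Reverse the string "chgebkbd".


Input: chgebkbd
Reading characters right to left:
  Position 7: 'd'
  Position 6: 'b'
  Position 5: 'k'
  Position 4: 'b'
  Position 3: 'e'
  Position 2: 'g'
  Position 1: 'h'
  Position 0: 'c'
Reversed: dbkbeghc

dbkbeghc


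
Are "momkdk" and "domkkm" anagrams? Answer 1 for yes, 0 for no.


Strings: "momkdk", "domkkm"
Sorted first:  dkkmmo
Sorted second: dkkmmo
Sorted forms match => anagrams

1


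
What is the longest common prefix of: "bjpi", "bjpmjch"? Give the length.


Words: bjpi, bjpmjch
  Position 0: all 'b' => match
  Position 1: all 'j' => match
  Position 2: all 'p' => match
  Position 3: ('i', 'm') => mismatch, stop
LCP = "bjp" (length 3)

3


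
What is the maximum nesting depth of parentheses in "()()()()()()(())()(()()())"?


Input: "()()()()()()(())()(()()())"
Tracking depth:
  Position 0 '(': depth becomes 1
  Position 1 ')': depth becomes 0
  Position 2 '(': depth becomes 1
  Position 3 ')': depth becomes 0
  Position 4 '(': depth becomes 1
  Position 5 ')': depth becomes 0
  Position 6 '(': depth becomes 1
  Position 7 ')': depth becomes 0
  Position 8 '(': depth becomes 1
  Position 9 ')': depth becomes 0
  Position 10 '(': depth becomes 1
  Position 11 ')': depth becomes 0
  Position 12 '(': depth becomes 1
  Position 13 '(': depth becomes 2
  Position 14 ')': depth becomes 1
  Position 15 ')': depth becomes 0
  Position 16 '(': depth becomes 1
  Position 17 ')': depth becomes 0
  Position 18 '(': depth becomes 1
  Position 19 '(': depth becomes 2
  Position 20 ')': depth becomes 1
  Position 21 '(': depth becomes 2
  Position 22 ')': depth becomes 1
  Position 23 '(': depth becomes 2
  Position 24 ')': depth becomes 1
  Position 25 ')': depth becomes 0
Maximum depth reached: 2

2


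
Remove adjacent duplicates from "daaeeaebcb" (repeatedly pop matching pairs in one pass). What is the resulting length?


Input: daaeeaebcb
Stack-based adjacent duplicate removal:
  Read 'd': push. Stack: d
  Read 'a': push. Stack: da
  Read 'a': matches stack top 'a' => pop. Stack: d
  Read 'e': push. Stack: de
  Read 'e': matches stack top 'e' => pop. Stack: d
  Read 'a': push. Stack: da
  Read 'e': push. Stack: dae
  Read 'b': push. Stack: daeb
  Read 'c': push. Stack: daebc
  Read 'b': push. Stack: daebcb
Final stack: "daebcb" (length 6)

6


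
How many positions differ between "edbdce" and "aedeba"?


Comparing "edbdce" and "aedeba" position by position:
  Position 0: 'e' vs 'a' => DIFFER
  Position 1: 'd' vs 'e' => DIFFER
  Position 2: 'b' vs 'd' => DIFFER
  Position 3: 'd' vs 'e' => DIFFER
  Position 4: 'c' vs 'b' => DIFFER
  Position 5: 'e' vs 'a' => DIFFER
Positions that differ: 6

6


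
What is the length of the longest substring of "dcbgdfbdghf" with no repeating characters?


Input: "dcbgdfbdghf"
Sliding window (track last position of each char):
  Position 0 ('d'): window [0,0] length 1 -- new best
  Position 1 ('c'): window [0,1] length 2 -- new best
  Position 2 ('b'): window [0,2] length 3 -- new best
  Position 3 ('g'): window [0,3] length 4 -- new best
  Position 4 ('d'): repeat (last at 0), move window start to 1
  Position 4 ('d'): window [1,4] length 4
  Position 5 ('f'): window [1,5] length 5 -- new best
  Position 6 ('b'): repeat (last at 2), move window start to 3
  Position 6 ('b'): window [3,6] length 4
  Position 7 ('d'): repeat (last at 4), move window start to 5
  Position 7 ('d'): window [5,7] length 3
  Position 8 ('g'): window [5,8] length 4
  Position 9 ('h'): window [5,9] length 5
  Position 10 ('f'): repeat (last at 5), move window start to 6
  Position 10 ('f'): window [6,10] length 5
Longest substring with no repeats: "cbgdf" with length 5

5


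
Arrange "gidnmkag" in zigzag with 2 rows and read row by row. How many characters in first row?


Zigzag "gidnmkag" into 2 rows:
Placing characters:
  'g' => row 0
  'i' => row 1
  'd' => row 0
  'n' => row 1
  'm' => row 0
  'k' => row 1
  'a' => row 0
  'g' => row 1
Rows:
  Row 0: "gdma"
  Row 1: "inkg"
First row length: 4

4


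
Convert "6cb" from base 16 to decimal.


Input: "6cb" in base 16
Positional expansion:
  Digit '6' (value 6) x 16^2 = 1536
  Digit 'c' (value 12) x 16^1 = 192
  Digit 'b' (value 11) x 16^0 = 11
Sum = 1739

1739


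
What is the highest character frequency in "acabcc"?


Input: acabcc
Character counts:
  'a': 2
  'b': 1
  'c': 3
Maximum frequency: 3

3


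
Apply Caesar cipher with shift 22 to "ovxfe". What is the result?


Caesar cipher: shift "ovxfe" by 22
  'o' (pos 14) + 22 = pos 10 = 'k'
  'v' (pos 21) + 22 = pos 17 = 'r'
  'x' (pos 23) + 22 = pos 19 = 't'
  'f' (pos 5) + 22 = pos 1 = 'b'
  'e' (pos 4) + 22 = pos 0 = 'a'
Result: krtba

krtba


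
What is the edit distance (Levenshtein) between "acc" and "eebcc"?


Computing edit distance: "acc" -> "eebcc"
DP table:
           e    e    b    c    c
      0    1    2    3    4    5
  a   1    1    2    3    4    5
  c   2    2    2    3    3    4
  c   3    3    3    3    3    3
Edit distance = dp[3][5] = 3

3


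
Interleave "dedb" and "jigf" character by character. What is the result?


Interleaving "dedb" and "jigf":
  Position 0: 'd' from first, 'j' from second => "dj"
  Position 1: 'e' from first, 'i' from second => "ei"
  Position 2: 'd' from first, 'g' from second => "dg"
  Position 3: 'b' from first, 'f' from second => "bf"
Result: djeidgbf

djeidgbf


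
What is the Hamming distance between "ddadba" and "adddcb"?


Comparing "ddadba" and "adddcb" position by position:
  Position 0: 'd' vs 'a' => differ
  Position 1: 'd' vs 'd' => same
  Position 2: 'a' vs 'd' => differ
  Position 3: 'd' vs 'd' => same
  Position 4: 'b' vs 'c' => differ
  Position 5: 'a' vs 'b' => differ
Total differences (Hamming distance): 4

4


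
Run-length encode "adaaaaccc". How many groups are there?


Input: adaaaaccc
Scanning for consecutive runs:
  Group 1: 'a' x 1 (positions 0-0)
  Group 2: 'd' x 1 (positions 1-1)
  Group 3: 'a' x 4 (positions 2-5)
  Group 4: 'c' x 3 (positions 6-8)
Total groups: 4

4


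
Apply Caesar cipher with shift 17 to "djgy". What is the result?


Caesar cipher: shift "djgy" by 17
  'd' (pos 3) + 17 = pos 20 = 'u'
  'j' (pos 9) + 17 = pos 0 = 'a'
  'g' (pos 6) + 17 = pos 23 = 'x'
  'y' (pos 24) + 17 = pos 15 = 'p'
Result: uaxp

uaxp


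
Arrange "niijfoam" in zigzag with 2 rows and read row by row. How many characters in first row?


Zigzag "niijfoam" into 2 rows:
Placing characters:
  'n' => row 0
  'i' => row 1
  'i' => row 0
  'j' => row 1
  'f' => row 0
  'o' => row 1
  'a' => row 0
  'm' => row 1
Rows:
  Row 0: "nifa"
  Row 1: "ijom"
First row length: 4

4


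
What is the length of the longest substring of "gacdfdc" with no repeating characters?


Input: "gacdfdc"
Sliding window (track last position of each char):
  Position 0 ('g'): window [0,0] length 1 -- new best
  Position 1 ('a'): window [0,1] length 2 -- new best
  Position 2 ('c'): window [0,2] length 3 -- new best
  Position 3 ('d'): window [0,3] length 4 -- new best
  Position 4 ('f'): window [0,4] length 5 -- new best
  Position 5 ('d'): repeat (last at 3), move window start to 4
  Position 5 ('d'): window [4,5] length 2
  Position 6 ('c'): window [4,6] length 3
Longest substring with no repeats: "gacdf" with length 5

5


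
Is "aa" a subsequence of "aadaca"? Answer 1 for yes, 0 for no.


Check if "aa" is a subsequence of "aadaca"
Greedy scan:
  Position 0 ('a'): matches sub[0] = 'a'
  Position 1 ('a'): matches sub[1] = 'a'
  Position 2 ('d'): no match needed
  Position 3 ('a'): no match needed
  Position 4 ('c'): no match needed
  Position 5 ('a'): no match needed
All 2 characters matched => is a subsequence

1


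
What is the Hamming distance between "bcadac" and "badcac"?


Comparing "bcadac" and "badcac" position by position:
  Position 0: 'b' vs 'b' => same
  Position 1: 'c' vs 'a' => differ
  Position 2: 'a' vs 'd' => differ
  Position 3: 'd' vs 'c' => differ
  Position 4: 'a' vs 'a' => same
  Position 5: 'c' vs 'c' => same
Total differences (Hamming distance): 3

3


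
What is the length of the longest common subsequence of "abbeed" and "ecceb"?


LCS of "abbeed" and "ecceb"
DP table:
           e    c    c    e    b
      0    0    0    0    0    0
  a   0    0    0    0    0    0
  b   0    0    0    0    0    1
  b   0    0    0    0    0    1
  e   0    1    1    1    1    1
  e   0    1    1    1    2    2
  d   0    1    1    1    2    2
LCS length = dp[6][5] = 2

2


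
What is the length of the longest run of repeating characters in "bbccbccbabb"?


Input: "bbccbccbabb"
Scanning for longest run:
  Position 1 ('b'): continues run of 'b', length=2
  Position 2 ('c'): new char, reset run to 1
  Position 3 ('c'): continues run of 'c', length=2
  Position 4 ('b'): new char, reset run to 1
  Position 5 ('c'): new char, reset run to 1
  Position 6 ('c'): continues run of 'c', length=2
  Position 7 ('b'): new char, reset run to 1
  Position 8 ('a'): new char, reset run to 1
  Position 9 ('b'): new char, reset run to 1
  Position 10 ('b'): continues run of 'b', length=2
Longest run: 'b' with length 2

2


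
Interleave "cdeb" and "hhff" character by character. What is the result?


Interleaving "cdeb" and "hhff":
  Position 0: 'c' from first, 'h' from second => "ch"
  Position 1: 'd' from first, 'h' from second => "dh"
  Position 2: 'e' from first, 'f' from second => "ef"
  Position 3: 'b' from first, 'f' from second => "bf"
Result: chdhefbf

chdhefbf


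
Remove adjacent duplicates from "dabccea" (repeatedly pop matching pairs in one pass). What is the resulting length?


Input: dabccea
Stack-based adjacent duplicate removal:
  Read 'd': push. Stack: d
  Read 'a': push. Stack: da
  Read 'b': push. Stack: dab
  Read 'c': push. Stack: dabc
  Read 'c': matches stack top 'c' => pop. Stack: dab
  Read 'e': push. Stack: dabe
  Read 'a': push. Stack: dabea
Final stack: "dabea" (length 5)

5


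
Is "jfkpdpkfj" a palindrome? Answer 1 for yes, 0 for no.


Input: jfkpdpkfj
Reversed: jfkpdpkfj
  Compare pos 0 ('j') with pos 8 ('j'): match
  Compare pos 1 ('f') with pos 7 ('f'): match
  Compare pos 2 ('k') with pos 6 ('k'): match
  Compare pos 3 ('p') with pos 5 ('p'): match
Result: palindrome

1


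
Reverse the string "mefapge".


Input: mefapge
Reading characters right to left:
  Position 6: 'e'
  Position 5: 'g'
  Position 4: 'p'
  Position 3: 'a'
  Position 2: 'f'
  Position 1: 'e'
  Position 0: 'm'
Reversed: egpafem

egpafem


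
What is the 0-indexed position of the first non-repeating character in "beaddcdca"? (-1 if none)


Input: beaddcdca
Character frequencies:
  'a': 2
  'b': 1
  'c': 2
  'd': 3
  'e': 1
Scanning left to right for freq == 1:
  Position 0 ('b'): unique! => answer = 0

0


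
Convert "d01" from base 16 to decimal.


Input: "d01" in base 16
Positional expansion:
  Digit 'd' (value 13) x 16^2 = 3328
  Digit '0' (value 0) x 16^1 = 0
  Digit '1' (value 1) x 16^0 = 1
Sum = 3329

3329


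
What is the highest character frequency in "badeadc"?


Input: badeadc
Character counts:
  'a': 2
  'b': 1
  'c': 1
  'd': 2
  'e': 1
Maximum frequency: 2

2


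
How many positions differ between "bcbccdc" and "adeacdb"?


Comparing "bcbccdc" and "adeacdb" position by position:
  Position 0: 'b' vs 'a' => DIFFER
  Position 1: 'c' vs 'd' => DIFFER
  Position 2: 'b' vs 'e' => DIFFER
  Position 3: 'c' vs 'a' => DIFFER
  Position 4: 'c' vs 'c' => same
  Position 5: 'd' vs 'd' => same
  Position 6: 'c' vs 'b' => DIFFER
Positions that differ: 5

5


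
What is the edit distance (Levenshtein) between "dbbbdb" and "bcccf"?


Computing edit distance: "dbbbdb" -> "bcccf"
DP table:
           b    c    c    c    f
      0    1    2    3    4    5
  d   1    1    2    3    4    5
  b   2    1    2    3    4    5
  b   3    2    2    3    4    5
  b   4    3    3    3    4    5
  d   5    4    4    4    4    5
  b   6    5    5    5    5    5
Edit distance = dp[6][5] = 5

5


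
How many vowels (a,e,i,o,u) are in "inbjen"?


Input: inbjen
Checking each character:
  'i' at position 0: vowel (running total: 1)
  'n' at position 1: consonant
  'b' at position 2: consonant
  'j' at position 3: consonant
  'e' at position 4: vowel (running total: 2)
  'n' at position 5: consonant
Total vowels: 2

2


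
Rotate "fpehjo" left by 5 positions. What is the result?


Input: "fpehjo", rotate left by 5
First 5 characters: "fpehj"
Remaining characters: "o"
Concatenate remaining + first: "o" + "fpehj" = "ofpehj"

ofpehj


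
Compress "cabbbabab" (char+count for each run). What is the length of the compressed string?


Input: cabbbabab
Runs:
  'c' x 1 => "c1"
  'a' x 1 => "a1"
  'b' x 3 => "b3"
  'a' x 1 => "a1"
  'b' x 1 => "b1"
  'a' x 1 => "a1"
  'b' x 1 => "b1"
Compressed: "c1a1b3a1b1a1b1"
Compressed length: 14

14


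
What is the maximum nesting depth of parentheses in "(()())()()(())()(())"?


Input: "(()())()()(())()(())"
Tracking depth:
  Position 0 '(': depth becomes 1
  Position 1 '(': depth becomes 2
  Position 2 ')': depth becomes 1
  Position 3 '(': depth becomes 2
  Position 4 ')': depth becomes 1
  Position 5 ')': depth becomes 0
  Position 6 '(': depth becomes 1
  Position 7 ')': depth becomes 0
  Position 8 '(': depth becomes 1
  Position 9 ')': depth becomes 0
  Position 10 '(': depth becomes 1
  Position 11 '(': depth becomes 2
  Position 12 ')': depth becomes 1
  Position 13 ')': depth becomes 0
  Position 14 '(': depth becomes 1
  Position 15 ')': depth becomes 0
  Position 16 '(': depth becomes 1
  Position 17 '(': depth becomes 2
  Position 18 ')': depth becomes 1
  Position 19 ')': depth becomes 0
Maximum depth reached: 2

2


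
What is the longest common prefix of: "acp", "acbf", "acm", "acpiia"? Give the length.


Words: acp, acbf, acm, acpiia
  Position 0: all 'a' => match
  Position 1: all 'c' => match
  Position 2: ('p', 'b', 'm', 'p') => mismatch, stop
LCP = "ac" (length 2)

2


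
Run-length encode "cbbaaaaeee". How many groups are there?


Input: cbbaaaaeee
Scanning for consecutive runs:
  Group 1: 'c' x 1 (positions 0-0)
  Group 2: 'b' x 2 (positions 1-2)
  Group 3: 'a' x 4 (positions 3-6)
  Group 4: 'e' x 3 (positions 7-9)
Total groups: 4

4


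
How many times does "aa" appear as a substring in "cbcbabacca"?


Searching for "aa" in "cbcbabacca"
Scanning each position:
  Position 0: "cb" => no
  Position 1: "bc" => no
  Position 2: "cb" => no
  Position 3: "ba" => no
  Position 4: "ab" => no
  Position 5: "ba" => no
  Position 6: "ac" => no
  Position 7: "cc" => no
  Position 8: "ca" => no
Total occurrences: 0

0


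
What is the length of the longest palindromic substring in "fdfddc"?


Input: "fdfddc"
Checking substrings for palindromes:
  [0:3] "fdf" (len 3) => palindrome
  [1:4] "dfd" (len 3) => palindrome
  [3:5] "dd" (len 2) => palindrome
Longest palindromic substring: "fdf" with length 3

3


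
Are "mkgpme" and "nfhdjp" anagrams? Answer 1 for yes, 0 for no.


Strings: "mkgpme", "nfhdjp"
Sorted first:  egkmmp
Sorted second: dfhjnp
Differ at position 0: 'e' vs 'd' => not anagrams

0


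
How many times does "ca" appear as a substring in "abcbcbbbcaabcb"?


Searching for "ca" in "abcbcbbbcaabcb"
Scanning each position:
  Position 0: "ab" => no
  Position 1: "bc" => no
  Position 2: "cb" => no
  Position 3: "bc" => no
  Position 4: "cb" => no
  Position 5: "bb" => no
  Position 6: "bb" => no
  Position 7: "bc" => no
  Position 8: "ca" => MATCH
  Position 9: "aa" => no
  Position 10: "ab" => no
  Position 11: "bc" => no
  Position 12: "cb" => no
Total occurrences: 1

1


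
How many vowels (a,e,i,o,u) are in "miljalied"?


Input: miljalied
Checking each character:
  'm' at position 0: consonant
  'i' at position 1: vowel (running total: 1)
  'l' at position 2: consonant
  'j' at position 3: consonant
  'a' at position 4: vowel (running total: 2)
  'l' at position 5: consonant
  'i' at position 6: vowel (running total: 3)
  'e' at position 7: vowel (running total: 4)
  'd' at position 8: consonant
Total vowels: 4

4


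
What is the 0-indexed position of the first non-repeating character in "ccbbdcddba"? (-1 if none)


Input: ccbbdcddba
Character frequencies:
  'a': 1
  'b': 3
  'c': 3
  'd': 3
Scanning left to right for freq == 1:
  Position 0 ('c'): freq=3, skip
  Position 1 ('c'): freq=3, skip
  Position 2 ('b'): freq=3, skip
  Position 3 ('b'): freq=3, skip
  Position 4 ('d'): freq=3, skip
  Position 5 ('c'): freq=3, skip
  Position 6 ('d'): freq=3, skip
  Position 7 ('d'): freq=3, skip
  Position 8 ('b'): freq=3, skip
  Position 9 ('a'): unique! => answer = 9

9


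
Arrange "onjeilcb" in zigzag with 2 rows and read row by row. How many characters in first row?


Zigzag "onjeilcb" into 2 rows:
Placing characters:
  'o' => row 0
  'n' => row 1
  'j' => row 0
  'e' => row 1
  'i' => row 0
  'l' => row 1
  'c' => row 0
  'b' => row 1
Rows:
  Row 0: "ojic"
  Row 1: "nelb"
First row length: 4

4


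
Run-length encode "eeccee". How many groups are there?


Input: eeccee
Scanning for consecutive runs:
  Group 1: 'e' x 2 (positions 0-1)
  Group 2: 'c' x 2 (positions 2-3)
  Group 3: 'e' x 2 (positions 4-5)
Total groups: 3

3


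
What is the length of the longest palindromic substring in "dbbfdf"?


Input: "dbbfdf"
Checking substrings for palindromes:
  [3:6] "fdf" (len 3) => palindrome
  [1:3] "bb" (len 2) => palindrome
Longest palindromic substring: "fdf" with length 3

3


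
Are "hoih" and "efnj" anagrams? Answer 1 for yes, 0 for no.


Strings: "hoih", "efnj"
Sorted first:  hhio
Sorted second: efjn
Differ at position 0: 'h' vs 'e' => not anagrams

0
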